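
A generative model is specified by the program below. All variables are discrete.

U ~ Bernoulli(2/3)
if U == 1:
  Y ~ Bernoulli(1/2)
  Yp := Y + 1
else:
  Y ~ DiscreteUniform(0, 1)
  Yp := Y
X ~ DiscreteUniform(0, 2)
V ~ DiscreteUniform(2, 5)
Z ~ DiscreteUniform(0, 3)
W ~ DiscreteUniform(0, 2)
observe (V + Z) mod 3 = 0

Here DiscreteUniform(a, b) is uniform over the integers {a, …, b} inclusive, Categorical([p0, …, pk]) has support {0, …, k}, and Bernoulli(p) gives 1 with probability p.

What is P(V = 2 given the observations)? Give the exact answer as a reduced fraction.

P(V = 2 | obs) = 1/5

Enumerate traces; 180 have nonzero weight after conditioning:
  (U=0, Y=0, X=0, V=2, Z=1, W=0) weight 1/864
  (U=0, Y=0, X=0, V=2, Z=1, W=1) weight 1/864
  (U=0, Y=0, X=0, V=2, Z=1, W=2) weight 1/864
  (U=0, Y=0, X=0, V=3, Z=0, W=0) weight 1/864
  (U=0, Y=0, X=0, V=3, Z=0, W=1) weight 1/864
  (U=0, Y=0, X=0, V=3, Z=0, W=2) weight 1/864
  (U=0, Y=0, X=0, V=3, Z=3, W=0) weight 1/864
  (U=0, Y=0, X=0, V=3, Z=3, W=1) weight 1/864
  (U=0, Y=0, X=0, V=4, Z=2, W=0) weight 1/864
  (U=0, Y=0, X=0, V=5, Z=1, W=0) weight 1/864
  … 170 more
Group by V:
  weight(V=2) = 1/16
  weight(V=3) = 1/8
  weight(V=4) = 1/16
  weight(V=5) = 1/16
Total weight = 1/16 + 1/8 + 1/16 + 1/16 = 5/16
P(V=2 | obs) = 1/16 / 5/16 = 1/5
P(V=3 | obs) = 1/8 / 5/16 = 2/5
P(V=4 | obs) = 1/16 / 5/16 = 1/5
P(V=5 | obs) = 1/16 / 5/16 = 1/5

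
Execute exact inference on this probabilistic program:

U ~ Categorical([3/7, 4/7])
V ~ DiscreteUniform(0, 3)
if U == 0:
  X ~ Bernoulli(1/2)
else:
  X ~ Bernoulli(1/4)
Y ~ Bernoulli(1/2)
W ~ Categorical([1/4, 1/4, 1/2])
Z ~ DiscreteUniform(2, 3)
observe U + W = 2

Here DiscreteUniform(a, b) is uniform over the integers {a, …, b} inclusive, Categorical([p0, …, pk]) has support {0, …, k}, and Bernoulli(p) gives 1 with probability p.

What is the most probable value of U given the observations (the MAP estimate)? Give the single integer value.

Enumerate traces; 64 have nonzero weight after conditioning:
  (U=0, V=0, X=0, Y=0, W=2, Z=2) weight 3/448
  (U=0, V=0, X=0, Y=0, W=2, Z=3) weight 3/448
  (U=0, V=0, X=0, Y=1, W=2, Z=2) weight 3/448
  (U=0, V=0, X=0, Y=1, W=2, Z=3) weight 3/448
  (U=0, V=0, X=1, Y=0, W=2, Z=2) weight 3/448
  (U=0, V=0, X=1, Y=0, W=2, Z=3) weight 3/448
  (U=0, V=0, X=1, Y=1, W=2, Z=2) weight 3/448
  (U=0, V=0, X=1, Y=1, W=2, Z=3) weight 3/448
  (U=1, V=0, X=0, Y=0, W=1, Z=2) weight 3/448
  … 55 more
Group by U:
  weight(U=0) = 3/14
  weight(U=1) = 1/7
Total weight = 3/14 + 1/7 = 5/14
P(U=0 | obs) = 3/14 / 5/14 = 3/5
P(U=1 | obs) = 1/7 / 5/14 = 2/5
argmax = 0

argmax_v P(U = v | obs) = 0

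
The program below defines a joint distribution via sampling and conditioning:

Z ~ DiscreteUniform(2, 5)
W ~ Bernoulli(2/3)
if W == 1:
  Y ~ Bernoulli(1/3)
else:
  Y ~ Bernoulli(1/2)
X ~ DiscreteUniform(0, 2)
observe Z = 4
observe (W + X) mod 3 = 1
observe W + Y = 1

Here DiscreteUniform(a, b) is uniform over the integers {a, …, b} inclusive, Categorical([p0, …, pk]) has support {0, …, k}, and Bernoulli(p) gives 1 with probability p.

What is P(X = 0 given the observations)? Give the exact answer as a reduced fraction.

Enumerate traces; 2 have nonzero weight after conditioning:
  (Z=4, W=0, Y=1, X=1) weight 1/72
  (Z=4, W=1, Y=0, X=0) weight 1/27
Group by X:
  weight(X=0) = 1/27
  weight(X=1) = 1/72
Total weight = 1/27 + 1/72 = 11/216
P(X=0 | obs) = 1/27 / 11/216 = 8/11
P(X=1 | obs) = 1/72 / 11/216 = 3/11

P(X = 0 | obs) = 8/11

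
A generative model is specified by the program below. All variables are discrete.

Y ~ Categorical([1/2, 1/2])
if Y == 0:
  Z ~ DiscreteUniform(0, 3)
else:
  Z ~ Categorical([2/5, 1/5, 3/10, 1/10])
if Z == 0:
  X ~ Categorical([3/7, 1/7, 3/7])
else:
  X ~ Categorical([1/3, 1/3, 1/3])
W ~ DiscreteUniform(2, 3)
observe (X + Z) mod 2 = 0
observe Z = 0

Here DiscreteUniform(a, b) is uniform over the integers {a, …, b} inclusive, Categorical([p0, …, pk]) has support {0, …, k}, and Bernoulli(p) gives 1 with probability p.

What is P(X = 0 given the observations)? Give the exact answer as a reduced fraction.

Enumerate traces; 8 have nonzero weight after conditioning:
  (Y=0, Z=0, X=0, W=2) weight 3/112
  (Y=0, Z=0, X=0, W=3) weight 3/112
  (Y=0, Z=0, X=2, W=2) weight 3/112
  (Y=0, Z=0, X=2, W=3) weight 3/112
  (Y=1, Z=0, X=0, W=2) weight 3/70
  (Y=1, Z=0, X=0, W=3) weight 3/70
  (Y=1, Z=0, X=2, W=2) weight 3/70
  (Y=1, Z=0, X=2, W=3) weight 3/70
Group by X:
  weight(X=0) = 39/280
  weight(X=2) = 39/280
Total weight = 39/280 + 39/280 = 39/140
P(X=0 | obs) = 39/280 / 39/140 = 1/2
P(X=2 | obs) = 39/280 / 39/140 = 1/2

P(X = 0 | obs) = 1/2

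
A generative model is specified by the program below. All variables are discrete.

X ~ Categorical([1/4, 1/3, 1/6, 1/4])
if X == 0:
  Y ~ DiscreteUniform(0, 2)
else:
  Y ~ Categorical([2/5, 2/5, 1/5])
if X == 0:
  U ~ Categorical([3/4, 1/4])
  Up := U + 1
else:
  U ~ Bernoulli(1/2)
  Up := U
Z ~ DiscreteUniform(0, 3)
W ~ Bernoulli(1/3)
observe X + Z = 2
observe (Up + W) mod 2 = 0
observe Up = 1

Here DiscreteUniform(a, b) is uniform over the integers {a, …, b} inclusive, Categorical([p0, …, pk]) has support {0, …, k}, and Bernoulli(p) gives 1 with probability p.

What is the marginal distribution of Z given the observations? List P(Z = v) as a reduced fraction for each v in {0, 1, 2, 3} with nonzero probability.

Enumerate traces; 9 have nonzero weight after conditioning:
  (X=0, Y=0, U=0, Z=2, W=1) weight 1/192
  (X=0, Y=1, U=0, Z=2, W=1) weight 1/192
  (X=0, Y=2, U=0, Z=2, W=1) weight 1/192
  (X=1, Y=0, U=1, Z=1, W=1) weight 1/180
  (X=1, Y=1, U=1, Z=1, W=1) weight 1/180
  (X=1, Y=2, U=1, Z=1, W=1) weight 1/360
  (X=2, Y=0, U=1, Z=0, W=1) weight 1/360
  (X=2, Y=1, U=1, Z=0, W=1) weight 1/360
  … 1 more
Group by Z:
  weight(Z=0) = 1/144
  weight(Z=1) = 1/72
  weight(Z=2) = 1/64
Total weight = 1/144 + 1/72 + 1/64 = 7/192
P(Z=0 | obs) = 1/144 / 7/192 = 4/21
P(Z=1 | obs) = 1/72 / 7/192 = 8/21
P(Z=2 | obs) = 1/64 / 7/192 = 3/7

P(Z=0) = 4/21, P(Z=1) = 8/21, P(Z=2) = 3/7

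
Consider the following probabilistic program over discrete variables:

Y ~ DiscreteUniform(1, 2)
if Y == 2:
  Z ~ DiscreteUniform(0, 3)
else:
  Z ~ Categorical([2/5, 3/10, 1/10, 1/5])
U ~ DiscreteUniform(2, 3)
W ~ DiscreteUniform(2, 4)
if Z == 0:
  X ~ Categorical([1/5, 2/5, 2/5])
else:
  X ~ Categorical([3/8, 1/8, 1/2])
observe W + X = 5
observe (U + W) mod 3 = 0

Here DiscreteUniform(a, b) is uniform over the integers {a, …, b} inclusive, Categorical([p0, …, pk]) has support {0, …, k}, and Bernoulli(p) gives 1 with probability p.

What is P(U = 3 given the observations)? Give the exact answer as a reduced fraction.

Enumerate traces; 16 have nonzero weight after conditioning:
  (Y=1, Z=0, U=2, W=4, X=1) weight 1/75
  (Y=1, Z=0, U=3, W=3, X=2) weight 1/75
  (Y=1, Z=1, U=2, W=4, X=1) weight 1/320
  (Y=1, Z=1, U=3, W=3, X=2) weight 1/80
  (Y=1, Z=2, U=2, W=4, X=1) weight 1/960
  (Y=1, Z=2, U=3, W=3, X=2) weight 1/240
  (Y=1, Z=3, U=2, W=4, X=1) weight 1/480
  (Y=1, Z=3, U=3, W=3, X=2) weight 1/120
  … 8 more
Group by U:
  weight(U=2) = 343/9600
  weight(U=3) = 187/2400
Total weight = 343/9600 + 187/2400 = 1091/9600
P(U=2 | obs) = 343/9600 / 1091/9600 = 343/1091
P(U=3 | obs) = 187/2400 / 1091/9600 = 748/1091

P(U = 3 | obs) = 748/1091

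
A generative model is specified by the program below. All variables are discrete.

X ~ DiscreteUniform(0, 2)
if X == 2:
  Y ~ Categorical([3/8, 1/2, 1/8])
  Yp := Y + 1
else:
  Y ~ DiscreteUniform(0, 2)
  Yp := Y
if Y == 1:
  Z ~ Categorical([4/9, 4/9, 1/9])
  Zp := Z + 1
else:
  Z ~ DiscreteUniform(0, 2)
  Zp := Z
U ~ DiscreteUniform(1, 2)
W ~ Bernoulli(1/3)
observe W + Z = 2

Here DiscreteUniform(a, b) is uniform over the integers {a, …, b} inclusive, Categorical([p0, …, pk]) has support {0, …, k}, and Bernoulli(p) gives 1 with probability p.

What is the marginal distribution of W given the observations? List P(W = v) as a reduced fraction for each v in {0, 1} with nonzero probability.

Enumerate traces; 36 have nonzero weight after conditioning:
  (X=0, Y=0, Z=1, U=1, W=1) weight 1/162
  (X=0, Y=0, Z=1, U=2, W=1) weight 1/162
  (X=0, Y=0, Z=2, U=1, W=0) weight 1/81
  (X=0, Y=0, Z=2, U=2, W=0) weight 1/81
  (X=0, Y=1, Z=1, U=1, W=1) weight 2/243
  (X=0, Y=1, Z=1, U=2, W=1) weight 2/243
  (X=0, Y=1, Z=2, U=1, W=0) weight 1/243
  (X=0, Y=1, Z=2, U=2, W=0) weight 1/243
  … 28 more
Group by W:
  weight(W=0) = 40/243
  weight(W=1) = 61/486
Total weight = 40/243 + 61/486 = 47/162
P(W=0 | obs) = 40/243 / 47/162 = 80/141
P(W=1 | obs) = 61/486 / 47/162 = 61/141

P(W=0) = 80/141, P(W=1) = 61/141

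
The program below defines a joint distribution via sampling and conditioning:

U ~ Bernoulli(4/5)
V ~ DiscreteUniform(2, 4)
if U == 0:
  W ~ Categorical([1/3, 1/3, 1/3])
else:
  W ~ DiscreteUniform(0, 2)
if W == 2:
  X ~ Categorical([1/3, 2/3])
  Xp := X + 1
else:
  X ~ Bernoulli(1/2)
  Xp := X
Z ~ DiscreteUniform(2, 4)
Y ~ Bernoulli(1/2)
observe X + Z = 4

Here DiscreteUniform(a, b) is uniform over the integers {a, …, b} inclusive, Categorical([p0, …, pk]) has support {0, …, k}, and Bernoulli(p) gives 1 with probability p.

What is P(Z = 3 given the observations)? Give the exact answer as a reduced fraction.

Enumerate traces; 72 have nonzero weight after conditioning:
  (U=0, V=2, W=0, X=0, Z=4, Y=0) weight 1/540
  (U=0, V=2, W=0, X=0, Z=4, Y=1) weight 1/540
  (U=0, V=2, W=0, X=1, Z=3, Y=0) weight 1/540
  (U=0, V=2, W=0, X=1, Z=3, Y=1) weight 1/540
  (U=0, V=2, W=1, X=0, Z=4, Y=0) weight 1/540
  (U=0, V=2, W=1, X=0, Z=4, Y=1) weight 1/540
  (U=0, V=2, W=1, X=1, Z=3, Y=0) weight 1/540
  (U=0, V=2, W=1, X=1, Z=3, Y=1) weight 1/540
  … 64 more
Group by Z:
  weight(Z=3) = 5/27
  weight(Z=4) = 4/27
Total weight = 5/27 + 4/27 = 1/3
P(Z=3 | obs) = 5/27 / 1/3 = 5/9
P(Z=4 | obs) = 4/27 / 1/3 = 4/9

P(Z = 3 | obs) = 5/9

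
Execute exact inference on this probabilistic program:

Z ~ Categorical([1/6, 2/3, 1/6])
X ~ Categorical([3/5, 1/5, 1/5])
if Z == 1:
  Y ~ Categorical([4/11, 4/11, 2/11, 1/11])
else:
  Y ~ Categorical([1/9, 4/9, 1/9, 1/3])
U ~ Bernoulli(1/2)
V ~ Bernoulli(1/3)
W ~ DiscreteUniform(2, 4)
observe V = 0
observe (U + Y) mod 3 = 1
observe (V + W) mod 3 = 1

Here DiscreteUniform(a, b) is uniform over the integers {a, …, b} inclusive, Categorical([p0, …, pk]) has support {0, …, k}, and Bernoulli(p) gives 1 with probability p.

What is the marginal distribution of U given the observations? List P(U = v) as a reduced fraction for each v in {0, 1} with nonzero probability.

Enumerate traces; 27 have nonzero weight after conditioning:
  (Z=0, X=0, Y=0, U=1, V=0, W=4) weight 1/810
  (Z=0, X=0, Y=1, U=0, V=0, W=4) weight 2/405
  (Z=0, X=0, Y=3, U=1, V=0, W=4) weight 1/270
  (Z=0, X=1, Y=0, U=1, V=0, W=4) weight 1/2430
  (Z=0, X=1, Y=1, U=0, V=0, W=4) weight 2/1215
  (Z=0, X=1, Y=3, U=1, V=0, W=4) weight 1/810
  (Z=0, X=2, Y=0, U=1, V=0, W=4) weight 1/2430
  (Z=0, X=2, Y=1, U=0, V=0, W=4) weight 2/1215
  … 19 more
Group by U:
  weight(U=0) = 116/2673
  weight(U=1) = 134/2673
Total weight = 116/2673 + 134/2673 = 250/2673
P(U=0 | obs) = 116/2673 / 250/2673 = 58/125
P(U=1 | obs) = 134/2673 / 250/2673 = 67/125

P(U=0) = 58/125, P(U=1) = 67/125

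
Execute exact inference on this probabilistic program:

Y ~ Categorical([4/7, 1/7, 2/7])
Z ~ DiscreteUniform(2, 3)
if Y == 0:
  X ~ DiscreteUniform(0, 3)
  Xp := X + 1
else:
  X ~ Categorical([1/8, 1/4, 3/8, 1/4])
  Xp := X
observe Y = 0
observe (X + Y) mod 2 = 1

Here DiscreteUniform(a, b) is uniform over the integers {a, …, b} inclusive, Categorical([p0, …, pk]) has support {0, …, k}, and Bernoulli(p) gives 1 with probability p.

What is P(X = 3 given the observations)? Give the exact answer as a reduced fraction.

Enumerate traces; 4 have nonzero weight after conditioning:
  (Y=0, Z=2, X=1) weight 1/14
  (Y=0, Z=2, X=3) weight 1/14
  (Y=0, Z=3, X=1) weight 1/14
  (Y=0, Z=3, X=3) weight 1/14
Group by X:
  weight(X=1) = 1/7
  weight(X=3) = 1/7
Total weight = 1/7 + 1/7 = 2/7
P(X=1 | obs) = 1/7 / 2/7 = 1/2
P(X=3 | obs) = 1/7 / 2/7 = 1/2

P(X = 3 | obs) = 1/2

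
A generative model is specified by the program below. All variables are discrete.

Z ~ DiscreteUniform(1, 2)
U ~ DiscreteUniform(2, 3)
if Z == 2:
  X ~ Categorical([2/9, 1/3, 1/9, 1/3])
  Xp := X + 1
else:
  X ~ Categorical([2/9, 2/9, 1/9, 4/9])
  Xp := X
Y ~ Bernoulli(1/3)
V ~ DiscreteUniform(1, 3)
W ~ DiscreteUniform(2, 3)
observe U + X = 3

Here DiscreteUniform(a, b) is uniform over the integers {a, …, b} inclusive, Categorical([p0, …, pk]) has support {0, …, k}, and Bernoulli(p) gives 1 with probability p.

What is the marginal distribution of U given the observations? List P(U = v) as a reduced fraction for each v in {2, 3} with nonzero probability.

Enumerate traces; 48 have nonzero weight after conditioning:
  (Z=1, U=2, X=1, Y=0, V=1, W=2) weight 1/162
  (Z=1, U=2, X=1, Y=0, V=1, W=3) weight 1/162
  (Z=1, U=2, X=1, Y=0, V=2, W=2) weight 1/162
  (Z=1, U=2, X=1, Y=0, V=2, W=3) weight 1/162
  (Z=1, U=2, X=1, Y=0, V=3, W=2) weight 1/162
  (Z=1, U=2, X=1, Y=0, V=3, W=3) weight 1/162
  (Z=1, U=2, X=1, Y=1, V=1, W=2) weight 1/324
  (Z=1, U=2, X=1, Y=1, V=1, W=3) weight 1/324
  (Z=1, U=3, X=0, Y=0, V=1, W=2) weight 1/162
  … 39 more
Group by U:
  weight(U=2) = 5/36
  weight(U=3) = 1/9
Total weight = 5/36 + 1/9 = 1/4
P(U=2 | obs) = 5/36 / 1/4 = 5/9
P(U=3 | obs) = 1/9 / 1/4 = 4/9

P(U=2) = 5/9, P(U=3) = 4/9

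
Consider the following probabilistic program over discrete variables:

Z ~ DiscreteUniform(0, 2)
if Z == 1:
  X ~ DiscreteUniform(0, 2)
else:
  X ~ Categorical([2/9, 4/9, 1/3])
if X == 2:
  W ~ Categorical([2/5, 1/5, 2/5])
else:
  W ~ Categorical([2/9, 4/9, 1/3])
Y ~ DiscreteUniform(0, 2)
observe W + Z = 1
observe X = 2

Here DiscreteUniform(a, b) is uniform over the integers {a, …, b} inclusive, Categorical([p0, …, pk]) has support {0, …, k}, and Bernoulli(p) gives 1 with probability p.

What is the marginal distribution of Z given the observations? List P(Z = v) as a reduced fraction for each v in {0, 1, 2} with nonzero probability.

P(Z=0) = 1/3, P(Z=1) = 2/3

Enumerate traces; 6 have nonzero weight after conditioning:
  (Z=0, X=2, W=1, Y=0) weight 1/135
  (Z=0, X=2, W=1, Y=1) weight 1/135
  (Z=0, X=2, W=1, Y=2) weight 1/135
  (Z=1, X=2, W=0, Y=0) weight 2/135
  (Z=1, X=2, W=0, Y=1) weight 2/135
  (Z=1, X=2, W=0, Y=2) weight 2/135
Group by Z:
  weight(Z=0) = 1/45
  weight(Z=1) = 2/45
Total weight = 1/45 + 2/45 = 1/15
P(Z=0 | obs) = 1/45 / 1/15 = 1/3
P(Z=1 | obs) = 2/45 / 1/15 = 2/3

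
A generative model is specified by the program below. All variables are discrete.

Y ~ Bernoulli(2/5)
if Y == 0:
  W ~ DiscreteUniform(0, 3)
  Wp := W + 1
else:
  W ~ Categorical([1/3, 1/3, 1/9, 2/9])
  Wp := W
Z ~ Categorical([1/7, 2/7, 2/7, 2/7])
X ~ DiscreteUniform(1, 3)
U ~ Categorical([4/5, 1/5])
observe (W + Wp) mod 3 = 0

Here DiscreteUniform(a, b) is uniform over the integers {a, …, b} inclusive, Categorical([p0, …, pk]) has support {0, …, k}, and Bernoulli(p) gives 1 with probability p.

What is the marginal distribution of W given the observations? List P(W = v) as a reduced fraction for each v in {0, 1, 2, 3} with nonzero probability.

Enumerate traces; 72 have nonzero weight after conditioning:
  (Y=0, W=1, Z=0, X=1, U=0) weight 1/175
  (Y=0, W=1, Z=0, X=1, U=1) weight 1/700
  (Y=0, W=1, Z=0, X=2, U=0) weight 1/175
  (Y=0, W=1, Z=0, X=2, U=1) weight 1/700
  (Y=0, W=1, Z=0, X=3, U=0) weight 1/175
  (Y=0, W=1, Z=0, X=3, U=1) weight 1/700
  (Y=0, W=1, Z=1, X=1, U=0) weight 2/175
  (Y=0, W=1, Z=1, X=1, U=1) weight 1/350
  (Y=1, W=0, Z=0, X=1, U=0) weight 8/1575
  (Y=1, W=3, Z=0, X=1, U=0) weight 16/4725
  … 62 more
Group by W:
  weight(W=0) = 2/15
  weight(W=1) = 3/20
  weight(W=3) = 4/45
Total weight = 2/15 + 3/20 + 4/45 = 67/180
P(W=0 | obs) = 2/15 / 67/180 = 24/67
P(W=1 | obs) = 3/20 / 67/180 = 27/67
P(W=3 | obs) = 4/45 / 67/180 = 16/67

P(W=0) = 24/67, P(W=1) = 27/67, P(W=3) = 16/67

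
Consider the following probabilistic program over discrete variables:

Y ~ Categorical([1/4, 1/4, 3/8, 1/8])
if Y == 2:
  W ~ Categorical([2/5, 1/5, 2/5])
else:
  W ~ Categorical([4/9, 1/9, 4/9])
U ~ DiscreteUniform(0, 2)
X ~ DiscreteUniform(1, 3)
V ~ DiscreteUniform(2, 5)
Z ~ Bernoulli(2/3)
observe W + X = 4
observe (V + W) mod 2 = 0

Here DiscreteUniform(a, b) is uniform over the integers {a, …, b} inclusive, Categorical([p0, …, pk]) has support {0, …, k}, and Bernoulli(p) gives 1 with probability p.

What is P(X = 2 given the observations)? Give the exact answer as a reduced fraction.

P(X = 2 | obs) = 77/103

Enumerate traces; 96 have nonzero weight after conditioning:
  (Y=0, W=1, U=0, X=3, V=3, Z=0) weight 1/3888
  (Y=0, W=1, U=0, X=3, V=3, Z=1) weight 1/1944
  (Y=0, W=1, U=0, X=3, V=5, Z=0) weight 1/3888
  (Y=0, W=1, U=0, X=3, V=5, Z=1) weight 1/1944
  (Y=0, W=1, U=1, X=3, V=3, Z=0) weight 1/3888
  (Y=0, W=1, U=1, X=3, V=3, Z=1) weight 1/1944
  (Y=0, W=1, U=1, X=3, V=5, Z=0) weight 1/3888
  (Y=0, W=1, U=1, X=3, V=5, Z=1) weight 1/1944
  (Y=0, W=2, U=0, X=2, V=2, Z=0) weight 1/972
  … 87 more
Group by X:
  weight(X=2) = 77/1080
  weight(X=3) = 13/540
Total weight = 77/1080 + 13/540 = 103/1080
P(X=2 | obs) = 77/1080 / 103/1080 = 77/103
P(X=3 | obs) = 13/540 / 103/1080 = 26/103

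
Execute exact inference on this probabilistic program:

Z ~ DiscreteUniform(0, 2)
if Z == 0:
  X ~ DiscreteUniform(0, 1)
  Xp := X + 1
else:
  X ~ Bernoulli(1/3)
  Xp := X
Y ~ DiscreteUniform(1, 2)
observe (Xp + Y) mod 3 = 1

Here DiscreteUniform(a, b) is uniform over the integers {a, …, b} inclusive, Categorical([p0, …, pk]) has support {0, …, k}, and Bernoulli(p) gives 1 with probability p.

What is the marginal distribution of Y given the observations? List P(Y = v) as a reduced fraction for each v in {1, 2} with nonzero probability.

P(Y=1) = 8/11, P(Y=2) = 3/11

Enumerate traces; 3 have nonzero weight after conditioning:
  (Z=0, X=1, Y=2) weight 1/12
  (Z=1, X=0, Y=1) weight 1/9
  (Z=2, X=0, Y=1) weight 1/9
Group by Y:
  weight(Y=1) = 2/9
  weight(Y=2) = 1/12
Total weight = 2/9 + 1/12 = 11/36
P(Y=1 | obs) = 2/9 / 11/36 = 8/11
P(Y=2 | obs) = 1/12 / 11/36 = 3/11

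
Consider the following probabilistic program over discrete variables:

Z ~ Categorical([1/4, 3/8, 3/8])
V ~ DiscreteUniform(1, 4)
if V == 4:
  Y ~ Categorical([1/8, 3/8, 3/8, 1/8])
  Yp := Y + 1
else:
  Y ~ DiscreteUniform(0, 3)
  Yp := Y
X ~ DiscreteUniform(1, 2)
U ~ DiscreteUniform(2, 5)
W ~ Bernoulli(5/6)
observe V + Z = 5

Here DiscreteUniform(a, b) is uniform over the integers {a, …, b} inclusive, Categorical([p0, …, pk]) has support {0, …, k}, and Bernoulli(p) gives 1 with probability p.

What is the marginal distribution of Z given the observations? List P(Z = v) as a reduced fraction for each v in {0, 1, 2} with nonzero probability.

P(Z=1) = 1/2, P(Z=2) = 1/2

Enumerate traces; 128 have nonzero weight after conditioning:
  (Z=1, V=4, Y=0, X=1, U=2, W=0) weight 1/4096
  (Z=1, V=4, Y=0, X=1, U=2, W=1) weight 5/4096
  (Z=1, V=4, Y=0, X=1, U=3, W=0) weight 1/4096
  (Z=1, V=4, Y=0, X=1, U=3, W=1) weight 5/4096
  (Z=1, V=4, Y=0, X=1, U=4, W=0) weight 1/4096
  (Z=1, V=4, Y=0, X=1, U=4, W=1) weight 5/4096
  (Z=1, V=4, Y=0, X=1, U=5, W=0) weight 1/4096
  (Z=1, V=4, Y=0, X=1, U=5, W=1) weight 5/4096
  (Z=2, V=3, Y=0, X=1, U=2, W=0) weight 1/2048
  … 119 more
Group by Z:
  weight(Z=1) = 3/32
  weight(Z=2) = 3/32
Total weight = 3/32 + 3/32 = 3/16
P(Z=1 | obs) = 3/32 / 3/16 = 1/2
P(Z=2 | obs) = 3/32 / 3/16 = 1/2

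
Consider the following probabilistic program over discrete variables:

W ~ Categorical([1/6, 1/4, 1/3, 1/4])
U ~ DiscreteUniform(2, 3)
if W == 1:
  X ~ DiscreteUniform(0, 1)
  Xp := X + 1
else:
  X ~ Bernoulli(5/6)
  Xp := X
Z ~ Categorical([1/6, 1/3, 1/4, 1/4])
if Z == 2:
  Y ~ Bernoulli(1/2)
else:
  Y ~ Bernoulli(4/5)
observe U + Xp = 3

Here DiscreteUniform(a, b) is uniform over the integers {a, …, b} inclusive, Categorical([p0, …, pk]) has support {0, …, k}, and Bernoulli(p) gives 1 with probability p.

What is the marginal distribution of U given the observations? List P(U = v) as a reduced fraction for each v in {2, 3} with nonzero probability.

Enumerate traces; 56 have nonzero weight after conditioning:
  (W=0, U=2, X=1, Z=0, Y=0) weight 1/432
  (W=0, U=2, X=1, Z=0, Y=1) weight 1/108
  (W=0, U=2, X=1, Z=1, Y=0) weight 1/216
  (W=0, U=2, X=1, Z=1, Y=1) weight 1/54
  (W=0, U=2, X=1, Z=2, Y=0) weight 5/576
  (W=0, U=2, X=1, Z=2, Y=1) weight 5/576
  (W=0, U=2, X=1, Z=3, Y=0) weight 1/288
  (W=0, U=2, X=1, Z=3, Y=1) weight 1/72
  (W=0, U=3, X=0, Z=0, Y=0) weight 1/2160
  … 47 more
Group by U:
  weight(U=2) = 3/8
  weight(U=3) = 1/16
Total weight = 3/8 + 1/16 = 7/16
P(U=2 | obs) = 3/8 / 7/16 = 6/7
P(U=3 | obs) = 1/16 / 7/16 = 1/7

P(U=2) = 6/7, P(U=3) = 1/7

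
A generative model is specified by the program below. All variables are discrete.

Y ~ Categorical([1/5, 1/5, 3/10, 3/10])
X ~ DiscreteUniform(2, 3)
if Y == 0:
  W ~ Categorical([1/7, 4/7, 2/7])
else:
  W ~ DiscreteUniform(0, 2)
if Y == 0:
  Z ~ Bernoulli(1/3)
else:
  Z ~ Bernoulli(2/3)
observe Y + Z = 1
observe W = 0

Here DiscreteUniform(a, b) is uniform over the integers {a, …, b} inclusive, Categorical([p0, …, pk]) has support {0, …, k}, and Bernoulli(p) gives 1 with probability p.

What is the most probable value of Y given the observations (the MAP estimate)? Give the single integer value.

argmax_v P(Y = v | obs) = 1

Enumerate traces; 4 have nonzero weight after conditioning:
  (Y=0, X=2, W=0, Z=1) weight 1/210
  (Y=0, X=3, W=0, Z=1) weight 1/210
  (Y=1, X=2, W=0, Z=0) weight 1/90
  (Y=1, X=3, W=0, Z=0) weight 1/90
Group by Y:
  weight(Y=0) = 1/105
  weight(Y=1) = 1/45
Total weight = 1/105 + 1/45 = 2/63
P(Y=0 | obs) = 1/105 / 2/63 = 3/10
P(Y=1 | obs) = 1/45 / 2/63 = 7/10
argmax = 1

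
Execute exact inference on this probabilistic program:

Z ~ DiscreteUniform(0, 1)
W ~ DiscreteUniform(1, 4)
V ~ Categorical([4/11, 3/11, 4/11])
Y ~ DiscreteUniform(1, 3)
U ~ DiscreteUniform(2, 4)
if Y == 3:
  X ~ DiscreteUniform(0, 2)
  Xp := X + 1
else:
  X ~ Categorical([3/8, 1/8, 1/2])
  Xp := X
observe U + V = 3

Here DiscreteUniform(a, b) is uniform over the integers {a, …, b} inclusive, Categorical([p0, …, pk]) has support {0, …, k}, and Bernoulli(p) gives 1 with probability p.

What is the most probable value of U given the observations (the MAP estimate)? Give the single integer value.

Enumerate traces; 144 have nonzero weight after conditioning:
  (Z=0, W=1, V=0, Y=1, U=3, X=0) weight 1/528
  (Z=0, W=1, V=0, Y=1, U=3, X=1) weight 1/1584
  (Z=0, W=1, V=0, Y=1, U=3, X=2) weight 1/396
  (Z=0, W=1, V=0, Y=2, U=3, X=0) weight 1/528
  (Z=0, W=1, V=0, Y=2, U=3, X=1) weight 1/1584
  (Z=0, W=1, V=0, Y=2, U=3, X=2) weight 1/396
  (Z=0, W=1, V=0, Y=3, U=3, X=0) weight 1/594
  (Z=0, W=1, V=0, Y=3, U=3, X=1) weight 1/594
  (Z=0, W=1, V=1, Y=1, U=2, X=0) weight 1/704
  … 135 more
Group by U:
  weight(U=2) = 1/11
  weight(U=3) = 4/33
Total weight = 1/11 + 4/33 = 7/33
P(U=2 | obs) = 1/11 / 7/33 = 3/7
P(U=3 | obs) = 4/33 / 7/33 = 4/7
argmax = 3

argmax_v P(U = v | obs) = 3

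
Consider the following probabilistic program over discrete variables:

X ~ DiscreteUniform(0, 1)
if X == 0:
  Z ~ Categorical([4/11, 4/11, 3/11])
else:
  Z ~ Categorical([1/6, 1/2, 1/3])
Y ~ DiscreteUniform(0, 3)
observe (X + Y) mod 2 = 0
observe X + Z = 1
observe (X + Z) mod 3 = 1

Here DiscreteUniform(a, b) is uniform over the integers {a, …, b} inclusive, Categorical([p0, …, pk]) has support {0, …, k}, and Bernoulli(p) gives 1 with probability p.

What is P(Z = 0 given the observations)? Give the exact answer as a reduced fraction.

P(Z = 0 | obs) = 11/35

Enumerate traces; 4 have nonzero weight after conditioning:
  (X=0, Z=1, Y=0) weight 1/22
  (X=0, Z=1, Y=2) weight 1/22
  (X=1, Z=0, Y=1) weight 1/48
  (X=1, Z=0, Y=3) weight 1/48
Group by Z:
  weight(Z=0) = 1/24
  weight(Z=1) = 1/11
Total weight = 1/24 + 1/11 = 35/264
P(Z=0 | obs) = 1/24 / 35/264 = 11/35
P(Z=1 | obs) = 1/11 / 35/264 = 24/35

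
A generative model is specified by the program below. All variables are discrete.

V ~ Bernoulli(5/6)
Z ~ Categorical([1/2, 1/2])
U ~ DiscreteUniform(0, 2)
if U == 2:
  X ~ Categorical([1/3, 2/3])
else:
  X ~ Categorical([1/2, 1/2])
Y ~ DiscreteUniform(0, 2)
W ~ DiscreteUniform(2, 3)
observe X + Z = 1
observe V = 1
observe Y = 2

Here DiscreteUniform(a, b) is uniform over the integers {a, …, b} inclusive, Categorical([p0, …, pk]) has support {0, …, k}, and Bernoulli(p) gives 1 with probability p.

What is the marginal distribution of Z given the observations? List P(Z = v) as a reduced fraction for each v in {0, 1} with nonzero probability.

Enumerate traces; 12 have nonzero weight after conditioning:
  (V=1, Z=0, U=0, X=1, Y=2, W=2) weight 5/432
  (V=1, Z=0, U=0, X=1, Y=2, W=3) weight 5/432
  (V=1, Z=0, U=1, X=1, Y=2, W=2) weight 5/432
  (V=1, Z=0, U=1, X=1, Y=2, W=3) weight 5/432
  (V=1, Z=0, U=2, X=1, Y=2, W=2) weight 5/324
  (V=1, Z=0, U=2, X=1, Y=2, W=3) weight 5/324
  (V=1, Z=1, U=0, X=0, Y=2, W=2) weight 5/432
  (V=1, Z=1, U=0, X=0, Y=2, W=3) weight 5/432
  … 4 more
Group by Z:
  weight(Z=0) = 25/324
  weight(Z=1) = 5/81
Total weight = 25/324 + 5/81 = 5/36
P(Z=0 | obs) = 25/324 / 5/36 = 5/9
P(Z=1 | obs) = 5/81 / 5/36 = 4/9

P(Z=0) = 5/9, P(Z=1) = 4/9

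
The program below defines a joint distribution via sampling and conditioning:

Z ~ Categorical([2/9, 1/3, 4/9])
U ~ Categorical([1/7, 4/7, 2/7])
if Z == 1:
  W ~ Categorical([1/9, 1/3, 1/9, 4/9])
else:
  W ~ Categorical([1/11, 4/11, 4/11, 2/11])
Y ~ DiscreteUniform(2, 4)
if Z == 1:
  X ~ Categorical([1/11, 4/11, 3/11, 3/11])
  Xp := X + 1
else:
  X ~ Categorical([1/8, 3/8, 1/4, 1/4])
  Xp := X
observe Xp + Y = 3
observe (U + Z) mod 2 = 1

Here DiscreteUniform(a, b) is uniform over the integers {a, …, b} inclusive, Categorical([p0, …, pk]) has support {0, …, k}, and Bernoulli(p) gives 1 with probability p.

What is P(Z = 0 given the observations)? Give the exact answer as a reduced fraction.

Enumerate traces; 24 have nonzero weight after conditioning:
  (Z=0, U=1, W=0, Y=2, X=1) weight 1/693
  (Z=0, U=1, W=0, Y=3, X=0) weight 1/2079
  (Z=0, U=1, W=1, Y=2, X=1) weight 4/693
  (Z=0, U=1, W=1, Y=3, X=0) weight 4/2079
  (Z=0, U=1, W=2, Y=2, X=1) weight 4/693
  (Z=0, U=1, W=2, Y=3, X=0) weight 4/2079
  (Z=0, U=1, W=3, Y=2, X=1) weight 2/693
  (Z=0, U=1, W=3, Y=3, X=0) weight 2/2079
  (Z=1, U=0, W=0, Y=2, X=0) weight 1/6237
  (Z=2, U=1, W=0, Y=2, X=1) weight 2/693
  … 14 more
Group by Z:
  weight(Z=0) = 4/189
  weight(Z=1) = 1/231
  weight(Z=2) = 8/189
Total weight = 4/189 + 1/231 + 8/189 = 47/693
P(Z=0 | obs) = 4/189 / 47/693 = 44/141
P(Z=1 | obs) = 1/231 / 47/693 = 3/47
P(Z=2 | obs) = 8/189 / 47/693 = 88/141

P(Z = 0 | obs) = 44/141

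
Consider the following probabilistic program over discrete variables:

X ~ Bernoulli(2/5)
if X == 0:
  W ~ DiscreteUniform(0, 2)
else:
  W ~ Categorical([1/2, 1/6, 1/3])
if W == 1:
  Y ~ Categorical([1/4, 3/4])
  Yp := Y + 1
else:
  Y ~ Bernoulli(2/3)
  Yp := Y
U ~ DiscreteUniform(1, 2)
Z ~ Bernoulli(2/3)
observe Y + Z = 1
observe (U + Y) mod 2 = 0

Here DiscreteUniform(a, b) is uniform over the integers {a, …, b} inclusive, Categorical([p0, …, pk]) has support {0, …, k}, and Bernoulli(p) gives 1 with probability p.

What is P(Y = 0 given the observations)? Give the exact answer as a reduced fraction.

Enumerate traces; 12 have nonzero weight after conditioning:
  (X=0, W=0, Y=0, U=2, Z=1) weight 1/45
  (X=0, W=0, Y=1, U=1, Z=0) weight 1/45
  (X=0, W=1, Y=0, U=2, Z=1) weight 1/60
  (X=0, W=1, Y=1, U=1, Z=0) weight 1/40
  (X=0, W=2, Y=0, U=2, Z=1) weight 1/45
  (X=0, W=2, Y=1, U=1, Z=0) weight 1/45
  (X=1, W=0, Y=0, U=2, Z=1) weight 1/45
  (X=1, W=0, Y=1, U=1, Z=0) weight 1/45
  … 4 more
Group by Y:
  weight(Y=0) = 14/135
  weight(Y=1) = 31/270
Total weight = 14/135 + 31/270 = 59/270
P(Y=0 | obs) = 14/135 / 59/270 = 28/59
P(Y=1 | obs) = 31/270 / 59/270 = 31/59

P(Y = 0 | obs) = 28/59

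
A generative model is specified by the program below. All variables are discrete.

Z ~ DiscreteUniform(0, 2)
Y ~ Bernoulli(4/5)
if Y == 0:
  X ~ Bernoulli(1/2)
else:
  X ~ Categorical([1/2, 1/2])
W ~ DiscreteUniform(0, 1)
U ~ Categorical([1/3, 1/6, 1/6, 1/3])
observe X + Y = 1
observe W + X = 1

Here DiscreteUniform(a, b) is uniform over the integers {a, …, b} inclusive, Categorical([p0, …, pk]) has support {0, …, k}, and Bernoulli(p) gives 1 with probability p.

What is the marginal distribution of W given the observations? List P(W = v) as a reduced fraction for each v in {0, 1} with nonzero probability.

P(W=0) = 1/5, P(W=1) = 4/5

Enumerate traces; 24 have nonzero weight after conditioning:
  (Z=0, Y=0, X=1, W=0, U=0) weight 1/180
  (Z=0, Y=0, X=1, W=0, U=1) weight 1/360
  (Z=0, Y=0, X=1, W=0, U=2) weight 1/360
  (Z=0, Y=0, X=1, W=0, U=3) weight 1/180
  (Z=0, Y=1, X=0, W=1, U=0) weight 1/45
  (Z=0, Y=1, X=0, W=1, U=1) weight 1/90
  (Z=0, Y=1, X=0, W=1, U=2) weight 1/90
  (Z=0, Y=1, X=0, W=1, U=3) weight 1/45
  … 16 more
Group by W:
  weight(W=0) = 1/20
  weight(W=1) = 1/5
Total weight = 1/20 + 1/5 = 1/4
P(W=0 | obs) = 1/20 / 1/4 = 1/5
P(W=1 | obs) = 1/5 / 1/4 = 4/5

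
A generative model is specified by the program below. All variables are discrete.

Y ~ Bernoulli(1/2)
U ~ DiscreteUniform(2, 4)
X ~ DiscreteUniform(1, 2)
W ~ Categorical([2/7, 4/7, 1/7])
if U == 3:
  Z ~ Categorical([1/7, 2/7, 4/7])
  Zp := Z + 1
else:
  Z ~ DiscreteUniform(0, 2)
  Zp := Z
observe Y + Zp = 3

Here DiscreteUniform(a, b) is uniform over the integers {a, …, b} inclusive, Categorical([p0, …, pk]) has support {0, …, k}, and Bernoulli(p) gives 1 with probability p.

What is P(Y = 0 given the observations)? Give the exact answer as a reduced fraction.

P(Y = 0 | obs) = 3/8

Enumerate traces; 24 have nonzero weight after conditioning:
  (Y=0, U=3, X=1, W=0, Z=2) weight 2/147
  (Y=0, U=3, X=1, W=1, Z=2) weight 4/147
  (Y=0, U=3, X=1, W=2, Z=2) weight 1/147
  (Y=0, U=3, X=2, W=0, Z=2) weight 2/147
  (Y=0, U=3, X=2, W=1, Z=2) weight 4/147
  (Y=0, U=3, X=2, W=2, Z=2) weight 1/147
  (Y=1, U=2, X=1, W=0, Z=2) weight 1/126
  (Y=1, U=2, X=1, W=1, Z=2) weight 1/63
  … 16 more
Group by Y:
  weight(Y=0) = 2/21
  weight(Y=1) = 10/63
Total weight = 2/21 + 10/63 = 16/63
P(Y=0 | obs) = 2/21 / 16/63 = 3/8
P(Y=1 | obs) = 10/63 / 16/63 = 5/8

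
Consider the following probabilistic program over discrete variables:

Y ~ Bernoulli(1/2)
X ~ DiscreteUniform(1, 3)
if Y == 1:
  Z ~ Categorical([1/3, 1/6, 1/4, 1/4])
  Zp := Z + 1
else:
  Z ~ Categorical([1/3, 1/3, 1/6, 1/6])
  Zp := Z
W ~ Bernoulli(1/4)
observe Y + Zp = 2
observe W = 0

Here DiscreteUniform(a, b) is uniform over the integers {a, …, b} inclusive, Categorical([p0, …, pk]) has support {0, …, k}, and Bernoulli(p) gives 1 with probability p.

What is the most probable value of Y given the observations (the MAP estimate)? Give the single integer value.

argmax_v P(Y = v | obs) = 1

Enumerate traces; 6 have nonzero weight after conditioning:
  (Y=0, X=1, Z=2, W=0) weight 1/48
  (Y=0, X=2, Z=2, W=0) weight 1/48
  (Y=0, X=3, Z=2, W=0) weight 1/48
  (Y=1, X=1, Z=0, W=0) weight 1/24
  (Y=1, X=2, Z=0, W=0) weight 1/24
  (Y=1, X=3, Z=0, W=0) weight 1/24
Group by Y:
  weight(Y=0) = 1/16
  weight(Y=1) = 1/8
Total weight = 1/16 + 1/8 = 3/16
P(Y=0 | obs) = 1/16 / 3/16 = 1/3
P(Y=1 | obs) = 1/8 / 3/16 = 2/3
argmax = 1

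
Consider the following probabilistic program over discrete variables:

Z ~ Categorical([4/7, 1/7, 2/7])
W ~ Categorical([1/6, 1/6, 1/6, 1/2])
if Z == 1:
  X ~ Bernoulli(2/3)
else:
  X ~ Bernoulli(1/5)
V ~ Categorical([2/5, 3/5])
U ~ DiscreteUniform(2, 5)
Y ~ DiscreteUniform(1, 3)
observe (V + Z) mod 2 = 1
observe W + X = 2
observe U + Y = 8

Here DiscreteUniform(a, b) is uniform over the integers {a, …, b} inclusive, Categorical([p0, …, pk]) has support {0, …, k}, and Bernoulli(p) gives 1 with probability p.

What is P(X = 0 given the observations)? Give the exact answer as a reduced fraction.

P(X = 0 | obs) = 113/150

Enumerate traces; 6 have nonzero weight after conditioning:
  (Z=0, W=1, X=1, V=1, U=5, Y=3) weight 1/1050
  (Z=0, W=2, X=0, V=1, U=5, Y=3) weight 2/525
  (Z=1, W=1, X=1, V=0, U=5, Y=3) weight 1/1890
  (Z=1, W=2, X=0, V=0, U=5, Y=3) weight 1/3780
  (Z=2, W=1, X=1, V=1, U=5, Y=3) weight 1/2100
  (Z=2, W=2, X=0, V=1, U=5, Y=3) weight 1/525
Group by X:
  weight(X=0) = 113/18900
  weight(X=1) = 37/18900
Total weight = 113/18900 + 37/18900 = 1/126
P(X=0 | obs) = 113/18900 / 1/126 = 113/150
P(X=1 | obs) = 37/18900 / 1/126 = 37/150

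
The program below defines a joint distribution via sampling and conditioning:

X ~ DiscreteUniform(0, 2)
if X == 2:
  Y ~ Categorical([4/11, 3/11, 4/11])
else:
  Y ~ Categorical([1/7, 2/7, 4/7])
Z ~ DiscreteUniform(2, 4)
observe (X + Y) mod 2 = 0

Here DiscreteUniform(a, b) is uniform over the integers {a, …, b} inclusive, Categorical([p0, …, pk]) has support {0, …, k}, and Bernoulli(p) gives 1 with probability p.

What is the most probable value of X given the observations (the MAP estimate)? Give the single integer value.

Enumerate traces; 15 have nonzero weight after conditioning:
  (X=0, Y=0, Z=2) weight 1/63
  (X=0, Y=0, Z=3) weight 1/63
  (X=0, Y=0, Z=4) weight 1/63
  (X=0, Y=2, Z=2) weight 4/63
  (X=0, Y=2, Z=3) weight 4/63
  (X=0, Y=2, Z=4) weight 4/63
  (X=1, Y=1, Z=2) weight 2/63
  (X=1, Y=1, Z=3) weight 2/63
  (X=2, Y=0, Z=2) weight 4/99
  … 6 more
Group by X:
  weight(X=0) = 5/21
  weight(X=1) = 2/21
  weight(X=2) = 8/33
Total weight = 5/21 + 2/21 + 8/33 = 19/33
P(X=0 | obs) = 5/21 / 19/33 = 55/133
P(X=1 | obs) = 2/21 / 19/33 = 22/133
P(X=2 | obs) = 8/33 / 19/33 = 8/19
argmax = 2

argmax_v P(X = v | obs) = 2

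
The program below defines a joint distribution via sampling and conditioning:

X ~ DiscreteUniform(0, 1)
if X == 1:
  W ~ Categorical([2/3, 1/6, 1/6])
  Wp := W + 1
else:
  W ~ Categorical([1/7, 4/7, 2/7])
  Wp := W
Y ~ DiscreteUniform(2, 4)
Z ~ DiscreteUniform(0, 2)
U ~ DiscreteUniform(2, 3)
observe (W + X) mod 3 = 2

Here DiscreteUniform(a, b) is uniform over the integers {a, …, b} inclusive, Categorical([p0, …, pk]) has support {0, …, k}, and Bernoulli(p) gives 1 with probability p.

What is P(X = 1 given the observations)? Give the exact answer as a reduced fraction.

Enumerate traces; 36 have nonzero weight after conditioning:
  (X=0, W=2, Y=2, Z=0, U=2) weight 1/126
  (X=0, W=2, Y=2, Z=0, U=3) weight 1/126
  (X=0, W=2, Y=2, Z=1, U=2) weight 1/126
  (X=0, W=2, Y=2, Z=1, U=3) weight 1/126
  (X=0, W=2, Y=2, Z=2, U=2) weight 1/126
  (X=0, W=2, Y=2, Z=2, U=3) weight 1/126
  (X=0, W=2, Y=3, Z=0, U=2) weight 1/126
  (X=0, W=2, Y=3, Z=0, U=3) weight 1/126
  (X=1, W=1, Y=2, Z=0, U=2) weight 1/216
  … 27 more
Group by X:
  weight(X=0) = 1/7
  weight(X=1) = 1/12
Total weight = 1/7 + 1/12 = 19/84
P(X=0 | obs) = 1/7 / 19/84 = 12/19
P(X=1 | obs) = 1/12 / 19/84 = 7/19

P(X = 1 | obs) = 7/19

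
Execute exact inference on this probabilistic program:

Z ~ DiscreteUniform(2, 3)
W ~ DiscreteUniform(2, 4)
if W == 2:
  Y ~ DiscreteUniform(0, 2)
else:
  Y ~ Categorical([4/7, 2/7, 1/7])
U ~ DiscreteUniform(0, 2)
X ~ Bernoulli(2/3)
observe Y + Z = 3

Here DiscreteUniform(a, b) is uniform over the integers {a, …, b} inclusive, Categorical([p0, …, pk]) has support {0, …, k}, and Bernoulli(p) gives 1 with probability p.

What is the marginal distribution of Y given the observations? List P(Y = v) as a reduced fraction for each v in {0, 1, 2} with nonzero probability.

Enumerate traces; 36 have nonzero weight after conditioning:
  (Z=2, W=2, Y=1, U=0, X=0) weight 1/162
  (Z=2, W=2, Y=1, U=0, X=1) weight 1/81
  (Z=2, W=2, Y=1, U=1, X=0) weight 1/162
  (Z=2, W=2, Y=1, U=1, X=1) weight 1/81
  (Z=2, W=2, Y=1, U=2, X=0) weight 1/162
  (Z=2, W=2, Y=1, U=2, X=1) weight 1/81
  (Z=2, W=3, Y=1, U=0, X=0) weight 1/189
  (Z=2, W=3, Y=1, U=0, X=1) weight 2/189
  (Z=3, W=2, Y=0, U=0, X=0) weight 1/162
  … 27 more
Group by Y:
  weight(Y=0) = 31/126
  weight(Y=1) = 19/126
Total weight = 31/126 + 19/126 = 25/63
P(Y=0 | obs) = 31/126 / 25/63 = 31/50
P(Y=1 | obs) = 19/126 / 25/63 = 19/50

P(Y=0) = 31/50, P(Y=1) = 19/50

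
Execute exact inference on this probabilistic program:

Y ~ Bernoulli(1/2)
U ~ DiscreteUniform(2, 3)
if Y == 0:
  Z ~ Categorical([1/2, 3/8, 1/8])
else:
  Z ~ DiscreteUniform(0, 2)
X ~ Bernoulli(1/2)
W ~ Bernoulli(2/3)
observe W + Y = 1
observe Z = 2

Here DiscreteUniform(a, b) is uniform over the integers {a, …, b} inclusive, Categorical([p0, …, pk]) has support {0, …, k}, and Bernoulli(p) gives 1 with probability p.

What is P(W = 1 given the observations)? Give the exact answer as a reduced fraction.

P(W = 1 | obs) = 3/7

Enumerate traces; 8 have nonzero weight after conditioning:
  (Y=0, U=2, Z=2, X=0, W=1) weight 1/96
  (Y=0, U=2, Z=2, X=1, W=1) weight 1/96
  (Y=0, U=3, Z=2, X=0, W=1) weight 1/96
  (Y=0, U=3, Z=2, X=1, W=1) weight 1/96
  (Y=1, U=2, Z=2, X=0, W=0) weight 1/72
  (Y=1, U=2, Z=2, X=1, W=0) weight 1/72
  (Y=1, U=3, Z=2, X=0, W=0) weight 1/72
  (Y=1, U=3, Z=2, X=1, W=0) weight 1/72
Group by W:
  weight(W=0) = 1/18
  weight(W=1) = 1/24
Total weight = 1/18 + 1/24 = 7/72
P(W=0 | obs) = 1/18 / 7/72 = 4/7
P(W=1 | obs) = 1/24 / 7/72 = 3/7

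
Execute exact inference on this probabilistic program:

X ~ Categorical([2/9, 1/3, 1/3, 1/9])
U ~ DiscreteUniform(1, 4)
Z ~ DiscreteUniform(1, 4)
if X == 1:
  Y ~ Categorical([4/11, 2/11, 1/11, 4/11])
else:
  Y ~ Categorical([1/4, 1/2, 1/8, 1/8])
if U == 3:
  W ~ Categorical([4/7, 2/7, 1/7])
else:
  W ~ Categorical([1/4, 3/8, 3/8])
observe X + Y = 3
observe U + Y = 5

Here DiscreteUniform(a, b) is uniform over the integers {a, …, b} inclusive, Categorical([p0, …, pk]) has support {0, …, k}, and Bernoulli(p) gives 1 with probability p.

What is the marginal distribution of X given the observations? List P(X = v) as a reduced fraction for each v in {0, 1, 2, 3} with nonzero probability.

P(X=0) = 11/89, P(X=1) = 12/89, P(X=2) = 66/89

Enumerate traces; 36 have nonzero weight after conditioning:
  (X=0, U=2, Z=1, Y=3, W=0) weight 1/2304
  (X=0, U=2, Z=1, Y=3, W=1) weight 1/1536
  (X=0, U=2, Z=1, Y=3, W=2) weight 1/1536
  (X=0, U=2, Z=2, Y=3, W=0) weight 1/2304
  (X=0, U=2, Z=2, Y=3, W=1) weight 1/1536
  (X=0, U=2, Z=2, Y=3, W=2) weight 1/1536
  (X=0, U=2, Z=3, Y=3, W=0) weight 1/2304
  (X=0, U=2, Z=3, Y=3, W=1) weight 1/1536
  (X=1, U=3, Z=1, Y=2, W=0) weight 1/924
  (X=2, U=4, Z=1, Y=1, W=0) weight 1/384
  … 26 more
Group by X:
  weight(X=0) = 1/144
  weight(X=1) = 1/132
  weight(X=2) = 1/24
Total weight = 1/144 + 1/132 + 1/24 = 89/1584
P(X=0 | obs) = 1/144 / 89/1584 = 11/89
P(X=1 | obs) = 1/132 / 89/1584 = 12/89
P(X=2 | obs) = 1/24 / 89/1584 = 66/89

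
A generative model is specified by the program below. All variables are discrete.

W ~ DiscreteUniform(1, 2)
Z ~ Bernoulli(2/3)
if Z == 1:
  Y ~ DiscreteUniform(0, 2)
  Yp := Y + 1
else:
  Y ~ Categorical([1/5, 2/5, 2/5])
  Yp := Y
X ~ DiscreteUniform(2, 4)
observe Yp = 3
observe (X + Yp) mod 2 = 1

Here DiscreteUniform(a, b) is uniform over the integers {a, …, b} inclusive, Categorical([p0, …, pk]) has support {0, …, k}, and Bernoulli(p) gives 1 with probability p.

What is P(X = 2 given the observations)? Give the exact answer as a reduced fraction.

Enumerate traces; 4 have nonzero weight after conditioning:
  (W=1, Z=1, Y=2, X=2) weight 1/27
  (W=1, Z=1, Y=2, X=4) weight 1/27
  (W=2, Z=1, Y=2, X=2) weight 1/27
  (W=2, Z=1, Y=2, X=4) weight 1/27
Group by X:
  weight(X=2) = 2/27
  weight(X=4) = 2/27
Total weight = 2/27 + 2/27 = 4/27
P(X=2 | obs) = 2/27 / 4/27 = 1/2
P(X=4 | obs) = 2/27 / 4/27 = 1/2

P(X = 2 | obs) = 1/2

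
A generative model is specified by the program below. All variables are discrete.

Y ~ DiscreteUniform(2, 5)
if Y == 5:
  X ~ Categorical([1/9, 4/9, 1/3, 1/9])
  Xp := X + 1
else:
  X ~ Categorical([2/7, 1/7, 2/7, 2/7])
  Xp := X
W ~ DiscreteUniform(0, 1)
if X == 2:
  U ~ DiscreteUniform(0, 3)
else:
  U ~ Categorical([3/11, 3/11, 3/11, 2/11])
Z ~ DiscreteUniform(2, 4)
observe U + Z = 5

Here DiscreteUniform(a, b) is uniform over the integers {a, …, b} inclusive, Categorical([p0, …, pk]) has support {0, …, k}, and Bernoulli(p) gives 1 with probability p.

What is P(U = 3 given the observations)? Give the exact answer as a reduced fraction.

P(U = 3 | obs) = 747/2713

Enumerate traces; 96 have nonzero weight after conditioning:
  (Y=2, X=0, W=0, U=1, Z=4) weight 1/308
  (Y=2, X=0, W=0, U=2, Z=3) weight 1/308
  (Y=2, X=0, W=0, U=3, Z=2) weight 1/462
  (Y=2, X=0, W=1, U=1, Z=4) weight 1/308
  (Y=2, X=0, W=1, U=2, Z=3) weight 1/308
  (Y=2, X=0, W=1, U=3, Z=2) weight 1/462
  (Y=2, X=1, W=0, U=1, Z=4) weight 1/616
  (Y=2, X=1, W=0, U=2, Z=3) weight 1/616
  … 88 more
Group by U:
  weight(U=1) = 983/11088
  weight(U=2) = 983/11088
  weight(U=3) = 83/1232
Total weight = 983/11088 + 983/11088 + 83/1232 = 2713/11088
P(U=1 | obs) = 983/11088 / 2713/11088 = 983/2713
P(U=2 | obs) = 983/11088 / 2713/11088 = 983/2713
P(U=3 | obs) = 83/1232 / 2713/11088 = 747/2713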